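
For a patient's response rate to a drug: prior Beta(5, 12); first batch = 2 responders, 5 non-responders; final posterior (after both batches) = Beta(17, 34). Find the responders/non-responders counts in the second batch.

10 responders and 17 non-responders

Because Beta–binomial updating is additive in the counts, the combined data contributed (α_post−α_prior, β_post−β_prior) successes and failures.
Total across both batches: 17−5=12 responders, 34−12=22 non-responders.
Subtract the first batch: 12−2=10 responders and 22−5=17 non-responders.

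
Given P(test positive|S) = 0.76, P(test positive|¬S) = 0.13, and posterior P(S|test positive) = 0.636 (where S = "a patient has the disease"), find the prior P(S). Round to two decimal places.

P(S) = 0.23

Bayes' rule in odds form gives O(S|E) = O(S)·[P(E|S)/P(E|¬S)], hence O(S) = O(S|E)/LR.
Posterior odds = 0.636/(1−0.636) = 1.7473. LR = 0.76/0.13 = 5.8462.
Prior odds = 1.7473/5.8462 = 0.2989, so P(S) = 0.2989/(1+0.2989) ≈ 0.23.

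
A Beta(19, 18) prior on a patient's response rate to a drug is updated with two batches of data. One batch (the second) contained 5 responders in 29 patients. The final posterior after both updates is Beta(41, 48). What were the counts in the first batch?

Because Beta–binomial updating is additive in the counts, the combined data contributed (α_post−α_prior, β_post−β_prior) successes and failures.
Total across both batches: 41−19=22 responders, 48−18=30 non-responders.
Subtract the second batch: 22−5=17 responders and 30−24=6 non-responders.

17 responders and 6 non-responders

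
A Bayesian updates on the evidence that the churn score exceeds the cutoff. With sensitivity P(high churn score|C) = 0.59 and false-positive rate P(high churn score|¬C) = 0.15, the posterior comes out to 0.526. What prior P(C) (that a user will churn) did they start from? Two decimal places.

P(C) = 0.22

Bayes' rule in odds form gives O(C|E) = O(C)·[P(E|C)/P(E|¬C)], hence O(C) = O(C|E)/LR.
Posterior odds = 0.526/(1−0.526) = 1.1097. LR = 0.59/0.15 = 3.9333.
Prior odds = 1.1097/3.9333 = 0.2821, so P(C) = 0.2821/(1+0.2821) ≈ 0.22.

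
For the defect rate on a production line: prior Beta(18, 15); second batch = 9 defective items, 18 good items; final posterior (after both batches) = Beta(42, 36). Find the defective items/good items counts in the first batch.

15 defective items and 3 good items

Sequential conjugate updates are equivalent to a single update on the pooled data, so total successes = posterior α − prior α and total failures = posterior β − prior β.
Total across both batches: 42−18=24 defective items, 36−15=21 good items.
Subtract the second batch: 24−9=15 defective items and 21−18=3 good items.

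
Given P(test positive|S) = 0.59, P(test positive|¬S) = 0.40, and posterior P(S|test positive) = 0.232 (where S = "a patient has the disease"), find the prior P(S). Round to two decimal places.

Bayes' rule in odds form gives O(S|E) = O(S)·[P(E|S)/P(E|¬S)], hence O(S) = O(S|E)/LR.
Posterior odds = 0.232/(1−0.232) = 0.3021. LR = 0.59/0.40 = 1.4750.
Prior odds = 0.3021/1.4750 = 0.2048, so P(S) = 0.2048/(1+0.2048) ≈ 0.17.

P(S) = 0.17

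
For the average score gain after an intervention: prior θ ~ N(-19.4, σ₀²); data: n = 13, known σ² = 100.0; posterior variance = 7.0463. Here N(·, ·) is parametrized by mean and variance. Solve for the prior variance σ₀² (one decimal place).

σ₀² = 83.9

For the Normal–Normal model with known σ², precisions add: τ_n = τ₀ + n/σ².
So 1/σ₀² = 1/7.0463 − 13/100.0 = 0.141918 − 0.130000 = 0.011918.
Hence σ₀² = 1/0.011918 ≈ 83.9.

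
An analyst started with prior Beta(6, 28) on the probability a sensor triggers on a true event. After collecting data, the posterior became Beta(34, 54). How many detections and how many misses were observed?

Under Beta–binomial conjugacy the posterior parameters are (a+s, b+f).
So s = 34 − 6 = 28 and f = 54 − 28 = 26.

28 detections and 26 misses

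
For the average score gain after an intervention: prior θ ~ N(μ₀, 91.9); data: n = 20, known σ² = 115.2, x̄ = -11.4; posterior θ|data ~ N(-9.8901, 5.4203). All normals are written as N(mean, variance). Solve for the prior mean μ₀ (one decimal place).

With known observation variance, the Normal–Normal posterior has precision τ_n = τ₀ + n/σ² and mean μ_n = (τ₀μ₀ + (n/σ²)x̄)/τ_n.
Here τ₀ = 1/91.9 = 0.010881 and τ_data = 20/115.2 = 0.173611, so τ_n = 0.184492.
Rearranging for μ₀: μ₀ = (μ_n·τ_n − τ_data·x̄)/τ₀ = (-9.8901·0.184492 − 0.173611·-11.4) / 0.010881 = 0.154521/0.010881 ≈ 14.2.

μ₀ = 14.2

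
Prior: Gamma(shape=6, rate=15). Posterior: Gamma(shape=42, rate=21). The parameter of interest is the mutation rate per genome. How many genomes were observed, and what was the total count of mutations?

n = 6 genomes with total 36 mutations

Gamma–Poisson conjugacy: posterior shape = α + Σxᵢ, posterior rate = β + n.
Matching: Σxᵢ = 42 − 6 = 36 and n = 21 − 15 = 6.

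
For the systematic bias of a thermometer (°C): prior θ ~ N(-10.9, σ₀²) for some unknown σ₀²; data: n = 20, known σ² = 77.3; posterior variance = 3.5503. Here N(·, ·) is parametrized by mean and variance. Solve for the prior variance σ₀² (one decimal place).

For the Normal–Normal model with known σ², precisions add: τ_n = τ₀ + n/σ².
So 1/σ₀² = 1/3.5503 − 20/77.3 = 0.281666 − 0.258732 = 0.022934.
Hence σ₀² = 1/0.022934 ≈ 43.6.

σ₀² = 43.6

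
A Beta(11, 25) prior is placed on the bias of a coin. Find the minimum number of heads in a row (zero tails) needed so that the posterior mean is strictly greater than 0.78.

k = 78

After k heads and 0 tails the posterior is Beta(11+k, 25), with mean (11+k)/(11+25+k).
Set (11+k)/(36+k) > 0.78 and solve: k > (0.78·36 − 11)/(1 − 0.78) = 77.636.
The smallest integer exceeding 77.636 is 78, and checking k=78: (89)/(114) = 0.7807 > 0.78.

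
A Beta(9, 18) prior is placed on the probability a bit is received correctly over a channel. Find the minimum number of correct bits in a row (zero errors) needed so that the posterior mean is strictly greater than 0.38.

After k correct bits and 0 errors the posterior is Beta(9+k, 18), with mean (9+k)/(9+18+k).
Set (9+k)/(27+k) > 0.38 and solve: k > (0.38·27 − 9)/(1 − 0.38) = 2.032.
The smallest integer exceeding 2.032 is 3, and checking k=3: (12)/(30) = 0.4000 > 0.38.

k = 3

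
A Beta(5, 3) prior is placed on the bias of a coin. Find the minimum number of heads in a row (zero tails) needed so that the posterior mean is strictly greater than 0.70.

After k heads and 0 tails the posterior is Beta(5+k, 3), with mean (5+k)/(5+3+k).
Set (5+k)/(8+k) > 0.70 and solve: k > (0.70·8 − 5)/(1 − 0.70) = 2.000.
The smallest integer exceeding 2.000 is 3.

k = 3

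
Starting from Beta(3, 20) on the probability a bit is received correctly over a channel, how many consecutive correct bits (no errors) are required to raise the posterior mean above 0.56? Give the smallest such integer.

After k correct bits and 0 errors the posterior is Beta(3+k, 20), with mean (3+k)/(3+20+k).
Set (3+k)/(23+k) > 0.56 and solve: k > (0.56·23 − 3)/(1 − 0.56) = 22.455.
The smallest integer exceeding 22.455 is 23, and checking k=23: (26)/(46) = 0.5652 > 0.56.

k = 23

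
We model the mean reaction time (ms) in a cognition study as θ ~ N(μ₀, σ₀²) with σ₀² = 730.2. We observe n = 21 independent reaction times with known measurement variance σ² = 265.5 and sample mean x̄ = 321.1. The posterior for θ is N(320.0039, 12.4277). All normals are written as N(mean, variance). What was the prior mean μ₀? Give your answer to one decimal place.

μ₀ = 256.7

The posterior mean is a precision-weighted average: μ_n = (τ₀μ₀ + τ_data·x̄)/(τ₀+τ_data), with τ₀=1/σ₀² and τ_data=n/σ².
Here τ₀ = 1/730.2 = 0.001369 and τ_data = 21/265.5 = 0.079096, so τ_n = 0.080465.
Rearranging for μ₀: μ₀ = (μ_n·τ_n − τ_data·x̄)/τ₀ = (320.0039·0.080465 − 0.079096·321.1) / 0.001369 = 0.351388/0.001369 ≈ 256.7.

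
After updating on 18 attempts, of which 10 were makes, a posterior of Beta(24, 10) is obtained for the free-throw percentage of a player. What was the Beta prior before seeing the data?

Beta(14, 2)

A Beta(a, b) prior with s successes and f failures in binomial data gives a Beta(a+s, b+f) posterior.
Subtract the data counts: 24−10=14, 10−8=2.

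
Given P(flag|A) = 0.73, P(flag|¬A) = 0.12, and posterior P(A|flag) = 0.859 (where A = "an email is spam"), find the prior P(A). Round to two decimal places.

P(A) = 0.50

In odds form, posterior odds = prior odds × likelihood ratio, so prior odds = posterior odds ÷ LR.
Posterior odds = 0.859/(1−0.859) = 6.0922. LR = 0.73/0.12 = 6.0833.
Prior odds = 6.0922/6.0833 = 1.0015, so P(A) = 1.0015/(1+1.0015) ≈ 0.50.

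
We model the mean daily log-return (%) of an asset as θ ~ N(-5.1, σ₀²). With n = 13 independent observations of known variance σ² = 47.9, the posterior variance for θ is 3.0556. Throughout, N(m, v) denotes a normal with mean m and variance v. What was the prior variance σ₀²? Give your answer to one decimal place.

σ₀² = 17.9

For the Normal–Normal model with known σ², precisions add: τ_n = τ₀ + n/σ².
So 1/σ₀² = 1/3.0556 − 13/47.9 = 0.327268 − 0.271399 = 0.055869.
Hence σ₀² = 1/0.055869 ≈ 17.9.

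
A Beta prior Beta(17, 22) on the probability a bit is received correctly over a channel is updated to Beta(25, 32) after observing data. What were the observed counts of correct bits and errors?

Beta is conjugate to the binomial likelihood: posterior = Beta(a+s, b+f).
So s = 25 − 17 = 8 and f = 32 − 22 = 10.

8 correct bits and 10 errors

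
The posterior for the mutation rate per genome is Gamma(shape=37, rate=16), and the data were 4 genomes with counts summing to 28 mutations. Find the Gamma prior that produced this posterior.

A Gamma(α, β) prior (rate parametrization) on a Poisson rate with n observations summing to S gives posterior Gamma(α+S, β+n).
So α = 37 − 28 = 9 and β = 16 − 4 = 12.

Gamma(shape=9, rate=12)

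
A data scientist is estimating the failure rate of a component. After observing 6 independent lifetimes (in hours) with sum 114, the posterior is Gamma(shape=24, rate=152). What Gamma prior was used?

Gamma–exponential conjugacy: posterior shape = α + n, posterior rate = β + Σtᵢ.
So α = 24 − 6 = 18 and β = 152 − 114 = 38.

Gamma(shape=18, rate=38)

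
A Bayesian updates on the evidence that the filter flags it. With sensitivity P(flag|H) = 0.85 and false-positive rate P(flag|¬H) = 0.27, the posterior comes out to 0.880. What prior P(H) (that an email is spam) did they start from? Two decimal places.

P(H) = 0.70

In odds form, posterior odds = prior odds × likelihood ratio, so prior odds = posterior odds ÷ LR.
Posterior odds = 0.880/(1−0.880) = 7.3333. LR = 0.85/0.27 = 3.1481.
Prior odds = 7.3333/3.1481 = 2.3294, so P(H) = 2.3294/(1+2.3294) ≈ 0.70.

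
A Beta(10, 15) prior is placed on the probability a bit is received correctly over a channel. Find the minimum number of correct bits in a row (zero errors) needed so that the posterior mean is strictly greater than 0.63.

After k correct bits and 0 errors the posterior is Beta(10+k, 15), with mean (10+k)/(10+15+k).
Set (10+k)/(25+k) > 0.63 and solve: k > (0.63·25 − 10)/(1 − 0.63) = 15.541.
The smallest integer exceeding 15.541 is 16.

k = 16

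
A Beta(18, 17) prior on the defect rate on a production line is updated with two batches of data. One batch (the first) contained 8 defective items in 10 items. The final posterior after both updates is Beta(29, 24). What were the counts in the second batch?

Because Beta–binomial updating is additive in the counts, the combined data contributed (α_post−α_prior, β_post−β_prior) successes and failures.
Total across both batches: 29−18=11 defective items, 24−17=7 good items.
Subtract the first batch: 11−8=3 defective items and 7−2=5 good items.

3 defective items and 5 good items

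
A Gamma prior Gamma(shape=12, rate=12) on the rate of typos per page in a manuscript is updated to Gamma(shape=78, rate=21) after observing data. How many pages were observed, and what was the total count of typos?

A Gamma(α, β) prior (rate parametrization) on a Poisson rate with n observations summing to S gives posterior Gamma(α+S, β+n).
Matching: Σxᵢ = 78 − 12 = 66 and n = 21 − 12 = 9.

n = 9 pages with total 66 typos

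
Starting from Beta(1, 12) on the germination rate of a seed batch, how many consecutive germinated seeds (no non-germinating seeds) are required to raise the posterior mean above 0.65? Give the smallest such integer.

After k germinated seeds and 0 non-germinating seeds the posterior is Beta(1+k, 12), with mean (1+k)/(1+12+k).
Set (1+k)/(13+k) > 0.65 and solve: k > (0.65·13 − 1)/(1 − 0.65) = 21.286.
The smallest integer exceeding 21.286 is 22, and checking k=22: (23)/(35) = 0.6571 > 0.65.

k = 22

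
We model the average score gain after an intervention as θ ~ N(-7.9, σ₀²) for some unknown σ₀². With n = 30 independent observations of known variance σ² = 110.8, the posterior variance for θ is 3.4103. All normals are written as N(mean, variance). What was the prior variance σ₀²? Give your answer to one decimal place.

σ₀² = 44.5

For the Normal–Normal model with known σ², precisions add: τ_n = τ₀ + n/σ².
So 1/σ₀² = 1/3.4103 − 30/110.8 = 0.293229 − 0.270758 = 0.022471.
Hence σ₀² = 1/0.022471 ≈ 44.5.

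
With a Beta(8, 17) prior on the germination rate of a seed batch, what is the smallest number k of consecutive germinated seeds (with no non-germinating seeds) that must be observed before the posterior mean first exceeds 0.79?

After k germinated seeds and 0 non-germinating seeds the posterior is Beta(8+k, 17), with mean (8+k)/(8+17+k).
Set (8+k)/(25+k) > 0.79 and solve: k > (0.79·25 − 8)/(1 − 0.79) = 55.952.
The smallest integer exceeding 55.952 is 56.

k = 56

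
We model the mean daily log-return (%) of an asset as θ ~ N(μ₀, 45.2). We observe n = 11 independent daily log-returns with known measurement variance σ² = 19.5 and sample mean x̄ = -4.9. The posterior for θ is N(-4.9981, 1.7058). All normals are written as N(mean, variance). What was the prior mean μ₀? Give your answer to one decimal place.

With known observation variance, the Normal–Normal posterior has precision τ_n = τ₀ + n/σ² and mean μ_n = (τ₀μ₀ + (n/σ²)x̄)/τ_n.
Here τ₀ = 1/45.2 = 0.022124 and τ_data = 11/19.5 = 0.564103, so τ_n = 0.586227.
Rearranging for μ₀: μ₀ = (μ_n·τ_n − τ_data·x̄)/τ₀ = (-4.9981·0.586227 − 0.564103·-4.9) / 0.022124 = -0.165916/0.022124 ≈ -7.5.

μ₀ = -7.5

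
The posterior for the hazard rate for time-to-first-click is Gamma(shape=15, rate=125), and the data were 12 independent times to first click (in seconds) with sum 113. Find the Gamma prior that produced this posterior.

Gamma(shape=3, rate=12)

Gamma–exponential conjugacy: posterior shape = α + n, posterior rate = β + Σtᵢ.
So α = 15 − 12 = 3 and β = 125 − 113 = 12.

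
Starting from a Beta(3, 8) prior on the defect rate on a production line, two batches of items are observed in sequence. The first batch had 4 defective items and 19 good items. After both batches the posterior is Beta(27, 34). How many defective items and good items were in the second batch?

Because Beta–binomial updating is additive in the counts, the combined data contributed (α_post−α_prior, β_post−β_prior) successes and failures.
Total across both batches: 27−3=24 defective items, 34−8=26 good items.
Subtract the first batch: 24−4=20 defective items and 26−19=7 good items.

20 defective items and 7 good items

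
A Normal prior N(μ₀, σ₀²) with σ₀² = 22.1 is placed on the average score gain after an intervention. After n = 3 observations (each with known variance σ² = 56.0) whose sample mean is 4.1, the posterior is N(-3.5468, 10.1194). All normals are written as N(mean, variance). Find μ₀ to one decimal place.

μ₀ = -12.6

With known observation variance, the Normal–Normal posterior has precision τ_n = τ₀ + n/σ² and mean μ_n = (τ₀μ₀ + (n/σ²)x̄)/τ_n.
Here τ₀ = 1/22.1 = 0.045249 and τ_data = 3/56.0 = 0.053571, so τ_n = 0.098820.
Rearranging for μ₀: μ₀ = (μ_n·τ_n − τ_data·x̄)/τ₀ = (-3.5468·0.098820 − 0.053571·4.1) / 0.045249 = -0.570136/0.045249 ≈ -12.6.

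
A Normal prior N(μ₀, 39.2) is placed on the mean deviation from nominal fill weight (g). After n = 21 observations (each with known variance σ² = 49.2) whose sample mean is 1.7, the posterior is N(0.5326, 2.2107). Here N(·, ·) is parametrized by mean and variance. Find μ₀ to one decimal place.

μ₀ = -19.0

The posterior mean is a precision-weighted average: μ_n = (τ₀μ₀ + τ_data·x̄)/(τ₀+τ_data), with τ₀=1/σ₀² and τ_data=n/σ².
Here τ₀ = 1/39.2 = 0.025510 and τ_data = 21/49.2 = 0.426829, so τ_n = 0.452339.
Rearranging for μ₀: μ₀ = (μ_n·τ_n − τ_data·x̄)/τ₀ = (0.5326·0.452339 − 0.426829·1.7) / 0.025510 = -0.484694/0.025510 ≈ -19.0.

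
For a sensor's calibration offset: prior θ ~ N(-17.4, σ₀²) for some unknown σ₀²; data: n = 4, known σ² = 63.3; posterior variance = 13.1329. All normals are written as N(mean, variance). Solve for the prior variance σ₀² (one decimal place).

σ₀² = 77.2

Posterior precision equals prior precision plus data precision: 1/σ_n² = 1/σ₀² + n/σ².
So 1/σ₀² = 1/13.1329 − 4/63.3 = 0.076145 − 0.063191 = 0.012954.
Hence σ₀² = 1/0.012954 ≈ 77.2.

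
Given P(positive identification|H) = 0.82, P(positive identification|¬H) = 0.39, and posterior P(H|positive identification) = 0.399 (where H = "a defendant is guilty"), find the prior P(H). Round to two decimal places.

P(H) = 0.24

In odds form, posterior odds = prior odds × likelihood ratio, so prior odds = posterior odds ÷ LR.
Posterior odds = 0.399/(1−0.399) = 0.6639. LR = 0.82/0.39 = 2.1026.
Prior odds = 0.6639/2.1026 = 0.3158, so P(H) = 0.3158/(1+0.3158) ≈ 0.24.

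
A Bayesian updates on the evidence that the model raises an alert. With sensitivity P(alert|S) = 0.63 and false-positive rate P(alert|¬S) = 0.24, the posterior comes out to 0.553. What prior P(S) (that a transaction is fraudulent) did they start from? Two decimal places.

P(S) = 0.32

In odds form, posterior odds = prior odds × likelihood ratio, so prior odds = posterior odds ÷ LR.
Posterior odds = 0.553/(1−0.553) = 1.2371. LR = 0.63/0.24 = 2.6250.
Prior odds = 1.2371/2.6250 = 0.4713, so P(S) = 0.4713/(1+0.4713) ≈ 0.32.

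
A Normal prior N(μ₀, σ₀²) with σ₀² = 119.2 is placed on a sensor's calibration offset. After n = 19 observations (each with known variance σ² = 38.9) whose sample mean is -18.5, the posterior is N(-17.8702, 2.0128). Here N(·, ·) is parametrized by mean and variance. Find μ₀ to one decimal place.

μ₀ = 18.8

The posterior mean is a precision-weighted average: μ_n = (τ₀μ₀ + τ_data·x̄)/(τ₀+τ_data), with τ₀=1/σ₀² and τ_data=n/σ².
Here τ₀ = 1/119.2 = 0.008389 and τ_data = 19/38.9 = 0.488432, so τ_n = 0.496821.
Rearranging for μ₀: μ₀ = (μ_n·τ_n − τ_data·x̄)/τ₀ = (-17.8702·0.496821 − 0.488432·-18.5) / 0.008389 = 0.157701/0.008389 ≈ 18.8.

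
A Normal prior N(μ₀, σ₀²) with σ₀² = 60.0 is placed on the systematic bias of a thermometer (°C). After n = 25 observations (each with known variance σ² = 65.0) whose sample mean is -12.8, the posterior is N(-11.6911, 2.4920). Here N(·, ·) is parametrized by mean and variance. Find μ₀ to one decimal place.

The posterior mean is a precision-weighted average: μ_n = (τ₀μ₀ + τ_data·x̄)/(τ₀+τ_data), with τ₀=1/σ₀² and τ_data=n/σ².
Here τ₀ = 1/60.0 = 0.016667 and τ_data = 25/65.0 = 0.384615, so τ_n = 0.401282.
Rearranging for μ₀: μ₀ = (μ_n·τ_n − τ_data·x̄)/τ₀ = (-11.6911·0.401282 − 0.384615·-12.8) / 0.016667 = 0.231644/0.016667 ≈ 13.9.

μ₀ = 13.9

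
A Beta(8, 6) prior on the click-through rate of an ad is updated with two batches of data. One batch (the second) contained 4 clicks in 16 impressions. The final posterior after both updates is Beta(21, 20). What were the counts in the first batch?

Sequential conjugate updates are equivalent to a single update on the pooled data, so total successes = posterior α − prior α and total failures = posterior β − prior β.
Total across both batches: 21−8=13 clicks, 20−6=14 non-clicks.
Subtract the second batch: 13−4=9 clicks and 14−12=2 non-clicks.

9 clicks and 2 non-clicks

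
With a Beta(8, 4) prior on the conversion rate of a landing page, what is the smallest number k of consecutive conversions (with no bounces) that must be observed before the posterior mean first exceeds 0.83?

k = 12

After k conversions and 0 bounces the posterior is Beta(8+k, 4), with mean (8+k)/(8+4+k).
Set (8+k)/(12+k) > 0.83 and solve: k > (0.83·12 − 8)/(1 − 0.83) = 11.529.
The smallest integer exceeding 11.529 is 12.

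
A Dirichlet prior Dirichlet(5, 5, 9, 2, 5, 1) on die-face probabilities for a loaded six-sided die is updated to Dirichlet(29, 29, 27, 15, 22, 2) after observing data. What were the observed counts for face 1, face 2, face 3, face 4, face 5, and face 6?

For a Dirichlet(α) prior with multinomial counts c, the posterior is Dirichlet(α + c) componentwise.
Counts are posterior − prior componentwise: 29−5=24, 29−5=24, 27−9=18, 15−2=13, 22−5=17, 2−1=1.

counts (24, 24, 18, 13, 17, 1)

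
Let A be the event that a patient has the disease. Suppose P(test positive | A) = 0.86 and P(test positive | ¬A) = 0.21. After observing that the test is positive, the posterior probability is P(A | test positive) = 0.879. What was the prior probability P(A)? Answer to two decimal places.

P(A) = 0.64

In odds form, posterior odds = prior odds × likelihood ratio, so prior odds = posterior odds ÷ LR.
Posterior odds = 0.879/(1−0.879) = 7.2645. LR = 0.86/0.21 = 4.0952.
Prior odds = 7.2645/4.0952 = 1.7739, so P(A) = 1.7739/(1+1.7739) ≈ 0.64.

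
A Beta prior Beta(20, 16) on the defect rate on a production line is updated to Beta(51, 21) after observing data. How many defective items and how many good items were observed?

31 defective items and 5 good items

Beta is conjugate to the binomial likelihood: posterior = Beta(α+s, β+f).
Match parameters: s=51−20=31, f=21−16=5.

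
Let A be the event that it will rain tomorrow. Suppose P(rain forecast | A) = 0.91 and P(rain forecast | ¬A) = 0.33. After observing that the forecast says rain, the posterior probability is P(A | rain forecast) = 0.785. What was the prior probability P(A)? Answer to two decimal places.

Bayes' rule in odds form gives O(A|E) = O(A)·[P(E|A)/P(E|¬A)], hence O(A) = O(A|E)/LR.
Posterior odds = 0.785/(1−0.785) = 3.6512. LR = 0.91/0.33 = 2.7576.
Prior odds = 3.6512/2.7576 = 1.3240, so P(A) = 1.3240/(1+1.3240) ≈ 0.57.

P(A) = 0.57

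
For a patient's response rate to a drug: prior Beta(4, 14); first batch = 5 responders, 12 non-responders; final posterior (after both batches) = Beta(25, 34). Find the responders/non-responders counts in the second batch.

16 responders and 8 non-responders

Sequential conjugate updates are equivalent to a single update on the pooled data, so total successes = posterior α − prior α and total failures = posterior β − prior β.
Total across both batches: 25−4=21 responders, 34−14=20 non-responders.
Subtract the first batch: 21−5=16 responders and 20−12=8 non-responders.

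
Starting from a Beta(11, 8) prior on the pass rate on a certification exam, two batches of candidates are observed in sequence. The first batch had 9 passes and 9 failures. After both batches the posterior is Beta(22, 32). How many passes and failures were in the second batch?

2 passes and 15 failures

Sequential conjugate updates are equivalent to a single update on the pooled data, so total successes = posterior α − prior α and total failures = posterior β − prior β.
Total across both batches: 22−11=11 passes, 32−8=24 failures.
Subtract the first batch: 11−9=2 passes and 24−9=15 failures.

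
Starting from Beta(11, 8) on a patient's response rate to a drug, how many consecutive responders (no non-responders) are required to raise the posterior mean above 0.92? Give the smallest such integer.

k = 82

After k responders and 0 non-responders the posterior is Beta(11+k, 8), with mean (11+k)/(11+8+k).
Set (11+k)/(19+k) > 0.92 and solve: k > (0.92·19 − 11)/(1 − 0.92) = 81.000.
The smallest integer exceeding 81.000 is 82, and checking k=82: (93)/(101) = 0.9208 > 0.92.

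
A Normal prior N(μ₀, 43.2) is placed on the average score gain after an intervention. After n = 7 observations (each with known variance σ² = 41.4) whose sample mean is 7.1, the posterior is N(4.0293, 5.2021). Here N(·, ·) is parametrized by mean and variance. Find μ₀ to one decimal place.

μ₀ = -18.4

The posterior mean is a precision-weighted average: μ_n = (τ₀μ₀ + τ_data·x̄)/(τ₀+τ_data), with τ₀=1/σ₀² and τ_data=n/σ².
Here τ₀ = 1/43.2 = 0.023148 and τ_data = 7/41.4 = 0.169082, so τ_n = 0.192230.
Rearranging for μ₀: μ₀ = (μ_n·τ_n − τ_data·x̄)/τ₀ = (4.0293·0.192230 − 0.169082·7.1) / 0.023148 = -0.425930/0.023148 ≈ -18.4.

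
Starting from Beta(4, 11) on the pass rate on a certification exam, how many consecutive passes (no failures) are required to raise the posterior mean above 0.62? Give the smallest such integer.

After k passes and 0 failures the posterior is Beta(4+k, 11), with mean (4+k)/(4+11+k).
Set (4+k)/(15+k) > 0.62 and solve: k > (0.62·15 − 4)/(1 − 0.62) = 13.947.
The smallest integer exceeding 13.947 is 14, and checking k=14: (18)/(29) = 0.6207 > 0.62.

k = 14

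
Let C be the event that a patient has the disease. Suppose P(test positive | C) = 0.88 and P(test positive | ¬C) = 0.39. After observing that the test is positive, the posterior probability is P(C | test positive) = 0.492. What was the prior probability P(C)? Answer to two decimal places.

Bayes' rule in odds form gives O(C|E) = O(C)·[P(E|C)/P(E|¬C)], hence O(C) = O(C|E)/LR.
Posterior odds = 0.492/(1−0.492) = 0.9685. LR = 0.88/0.39 = 2.2564.
Prior odds = 0.9685/2.2564 = 0.4292, so P(C) = 0.4292/(1+0.4292) ≈ 0.30.

P(C) = 0.30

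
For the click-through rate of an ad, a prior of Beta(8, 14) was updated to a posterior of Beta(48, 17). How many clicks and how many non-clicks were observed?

40 clicks and 3 non-clicks

Under Beta–binomial conjugacy the posterior parameters are (a+s, b+f).
So s = 48 − 8 = 40 and f = 17 − 14 = 3.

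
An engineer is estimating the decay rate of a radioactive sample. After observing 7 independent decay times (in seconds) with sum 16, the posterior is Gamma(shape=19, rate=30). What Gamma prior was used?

For an exponential likelihood with a Gamma(α, β) prior on the rate, n observations with total T give posterior Gamma(α+n, β+T).
So α = 19 − 7 = 12 and β = 30 − 16 = 14.

Gamma(shape=12, rate=14)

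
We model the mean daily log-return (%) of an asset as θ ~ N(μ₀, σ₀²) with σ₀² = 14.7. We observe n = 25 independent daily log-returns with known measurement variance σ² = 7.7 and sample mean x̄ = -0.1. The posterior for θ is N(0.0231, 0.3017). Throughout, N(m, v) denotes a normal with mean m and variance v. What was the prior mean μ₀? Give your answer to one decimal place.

μ₀ = 5.9

With known observation variance, the Normal–Normal posterior has precision τ_n = τ₀ + n/σ² and mean μ_n = (τ₀μ₀ + (n/σ²)x̄)/τ_n.
Here τ₀ = 1/14.7 = 0.068027 and τ_data = 25/7.7 = 3.246753, so τ_n = 3.314780.
Rearranging for μ₀: μ₀ = (μ_n·τ_n − τ_data·x̄)/τ₀ = (0.0231·3.314780 − 3.246753·-0.1) / 0.068027 = 0.401247/0.068027 ≈ 5.9.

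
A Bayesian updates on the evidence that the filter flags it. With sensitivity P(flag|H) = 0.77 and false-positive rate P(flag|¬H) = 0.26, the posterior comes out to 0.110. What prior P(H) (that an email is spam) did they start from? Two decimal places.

In odds form, posterior odds = prior odds × likelihood ratio, so prior odds = posterior odds ÷ LR.
Posterior odds = 0.110/(1−0.110) = 0.1236. LR = 0.77/0.26 = 2.9615.
Prior odds = 0.1236/2.9615 = 0.0417, so P(H) = 0.0417/(1+0.0417) ≈ 0.04.

P(H) = 0.04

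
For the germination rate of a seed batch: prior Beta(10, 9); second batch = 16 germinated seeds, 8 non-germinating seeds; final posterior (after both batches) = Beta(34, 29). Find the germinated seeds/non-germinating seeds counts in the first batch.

8 germinated seeds and 12 non-germinating seeds

Because Beta–binomial updating is additive in the counts, the combined data contributed (α_post−α_prior, β_post−β_prior) successes and failures.
Total across both batches: 34−10=24 germinated seeds, 29−9=20 non-germinating seeds.
Subtract the second batch: 24−16=8 germinated seeds and 20−8=12 non-germinating seeds.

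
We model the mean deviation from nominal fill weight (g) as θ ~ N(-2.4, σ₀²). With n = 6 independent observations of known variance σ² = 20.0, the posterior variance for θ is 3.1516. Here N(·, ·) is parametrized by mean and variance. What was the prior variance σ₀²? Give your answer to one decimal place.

σ₀² = 57.8

Posterior precision equals prior precision plus data precision: 1/σ_n² = 1/σ₀² + n/σ².
So 1/σ₀² = 1/3.1516 − 6/20.0 = 0.317299 − 0.300000 = 0.017299.
Hence σ₀² = 1/0.017299 ≈ 57.8.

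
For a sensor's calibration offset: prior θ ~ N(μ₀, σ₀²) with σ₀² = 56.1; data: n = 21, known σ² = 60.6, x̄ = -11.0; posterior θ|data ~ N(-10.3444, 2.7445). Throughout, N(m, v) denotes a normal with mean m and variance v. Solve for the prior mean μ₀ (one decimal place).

With known observation variance, the Normal–Normal posterior has precision τ_n = τ₀ + n/σ² and mean μ_n = (τ₀μ₀ + (n/σ²)x̄)/τ_n.
Here τ₀ = 1/56.1 = 0.017825 and τ_data = 21/60.6 = 0.346535, so τ_n = 0.364360.
Rearranging for μ₀: μ₀ = (μ_n·τ_n − τ_data·x̄)/τ₀ = (-10.3444·0.364360 − 0.346535·-11.0) / 0.017825 = 0.042799/0.017825 ≈ 2.4.

μ₀ = 2.4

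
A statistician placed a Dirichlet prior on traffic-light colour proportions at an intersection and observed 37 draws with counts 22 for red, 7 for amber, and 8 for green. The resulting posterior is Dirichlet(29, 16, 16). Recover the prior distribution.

Dirichlet(7, 9, 8)

For a Dirichlet(α) prior with multinomial counts c, the posterior is Dirichlet(α + c) componentwise.
Subtract each count from the matching posterior parameter: 29−22=7, 16−7=9, 16−8=8.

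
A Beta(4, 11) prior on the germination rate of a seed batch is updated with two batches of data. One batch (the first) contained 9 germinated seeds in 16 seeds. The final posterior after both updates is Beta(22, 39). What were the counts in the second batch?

Sequential conjugate updates are equivalent to a single update on the pooled data, so total successes = posterior α − prior α and total failures = posterior β − prior β.
Total across both batches: 22−4=18 germinated seeds, 39−11=28 non-germinating seeds.
Subtract the first batch: 18−9=9 germinated seeds and 28−7=21 non-germinating seeds.

9 germinated seeds and 21 non-germinating seeds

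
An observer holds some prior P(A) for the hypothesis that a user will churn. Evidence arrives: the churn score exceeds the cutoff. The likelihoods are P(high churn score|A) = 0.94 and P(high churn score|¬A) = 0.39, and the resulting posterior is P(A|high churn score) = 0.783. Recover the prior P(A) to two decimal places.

P(A) = 0.60

Bayes' rule in odds form gives O(A|E) = O(A)·[P(E|A)/P(E|¬A)], hence O(A) = O(A|E)/LR.
Posterior odds = 0.783/(1−0.783) = 3.6083. LR = 0.94/0.39 = 2.4103.
Prior odds = 3.6083/2.4103 = 1.4970, so P(A) = 1.4970/(1+1.4970) ≈ 0.60.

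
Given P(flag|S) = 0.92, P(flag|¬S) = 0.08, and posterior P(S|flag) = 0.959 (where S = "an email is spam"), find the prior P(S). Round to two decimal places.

P(S) = 0.67

Bayes' rule in odds form gives O(S|E) = O(S)·[P(E|S)/P(E|¬S)], hence O(S) = O(S|E)/LR.
Posterior odds = 0.959/(1−0.959) = 23.3902. LR = 0.92/0.08 = 11.5000.
Prior odds = 23.3902/11.5000 = 2.0339, so P(S) = 2.0339/(1+2.0339) ≈ 0.67.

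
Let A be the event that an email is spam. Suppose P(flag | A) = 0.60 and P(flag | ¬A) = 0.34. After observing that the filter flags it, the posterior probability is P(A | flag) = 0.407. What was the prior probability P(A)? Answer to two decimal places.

P(A) = 0.28

Bayes' rule in odds form gives O(A|E) = O(A)·[P(E|A)/P(E|¬A)], hence O(A) = O(A|E)/LR.
Posterior odds = 0.407/(1−0.407) = 0.6863. LR = 0.60/0.34 = 1.7647.
Prior odds = 0.6863/1.7647 = 0.3889, so P(A) = 0.3889/(1+0.3889) ≈ 0.28.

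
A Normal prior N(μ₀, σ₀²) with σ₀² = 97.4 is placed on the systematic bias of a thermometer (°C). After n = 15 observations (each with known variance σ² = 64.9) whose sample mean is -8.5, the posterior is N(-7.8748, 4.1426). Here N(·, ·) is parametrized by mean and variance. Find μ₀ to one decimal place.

The posterior mean is a precision-weighted average: μ_n = (τ₀μ₀ + τ_data·x̄)/(τ₀+τ_data), with τ₀=1/σ₀² and τ_data=n/σ².
Here τ₀ = 1/97.4 = 0.010267 and τ_data = 15/64.9 = 0.231125, so τ_n = 0.241392.
Rearranging for μ₀: μ₀ = (μ_n·τ_n − τ_data·x̄)/τ₀ = (-7.8748·0.241392 − 0.231125·-8.5) / 0.010267 = 0.063649/0.010267 ≈ 6.2.

μ₀ = 6.2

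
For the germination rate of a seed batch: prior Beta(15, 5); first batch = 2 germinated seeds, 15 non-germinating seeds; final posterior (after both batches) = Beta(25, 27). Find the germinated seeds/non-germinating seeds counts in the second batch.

Sequential conjugate updates are equivalent to a single update on the pooled data, so total successes = posterior α − prior α and total failures = posterior β − prior β.
Total across both batches: 25−15=10 germinated seeds, 27−5=22 non-germinating seeds.
Subtract the first batch: 10−2=8 germinated seeds and 22−15=7 non-germinating seeds.

8 germinated seeds and 7 non-germinating seeds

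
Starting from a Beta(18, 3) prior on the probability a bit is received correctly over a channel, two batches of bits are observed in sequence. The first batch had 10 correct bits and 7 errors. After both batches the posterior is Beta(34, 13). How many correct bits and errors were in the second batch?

6 correct bits and 3 errors

Because Beta–binomial updating is additive in the counts, the combined data contributed (α_post−α_prior, β_post−β_prior) successes and failures.
Total across both batches: 34−18=16 correct bits, 13−3=10 errors.
Subtract the first batch: 16−10=6 correct bits and 10−7=3 errors.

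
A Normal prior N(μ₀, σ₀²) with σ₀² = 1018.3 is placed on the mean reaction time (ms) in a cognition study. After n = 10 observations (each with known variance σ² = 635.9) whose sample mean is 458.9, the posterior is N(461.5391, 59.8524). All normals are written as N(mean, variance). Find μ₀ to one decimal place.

μ₀ = 503.8

The posterior mean is a precision-weighted average: μ_n = (τ₀μ₀ + τ_data·x̄)/(τ₀+τ_data), with τ₀=1/σ₀² and τ_data=n/σ².
Here τ₀ = 1/1018.3 = 0.000982 and τ_data = 10/635.9 = 0.015726, so τ_n = 0.016708.
Rearranging for μ₀: μ₀ = (μ_n·τ_n − τ_data·x̄)/τ₀ = (461.5391·0.016708 − 0.015726·458.9) / 0.000982 = 0.494734/0.000982 ≈ 503.8.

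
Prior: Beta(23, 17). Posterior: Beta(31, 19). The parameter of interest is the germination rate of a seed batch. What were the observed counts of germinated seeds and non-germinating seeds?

A Beta(α, β) prior with s successes and f failures in binomial data gives a Beta(α+s, β+f) posterior.
Match parameters: s=31−23=8, f=19−17=2.

8 germinated seeds and 2 non-germinating seeds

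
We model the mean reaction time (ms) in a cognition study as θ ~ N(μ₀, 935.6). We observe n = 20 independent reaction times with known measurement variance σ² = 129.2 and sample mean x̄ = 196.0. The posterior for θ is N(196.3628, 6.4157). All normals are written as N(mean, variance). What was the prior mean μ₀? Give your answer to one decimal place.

With known observation variance, the Normal–Normal posterior has precision τ_n = τ₀ + n/σ² and mean μ_n = (τ₀μ₀ + (n/σ²)x̄)/τ_n.
Here τ₀ = 1/935.6 = 0.001069 and τ_data = 20/129.2 = 0.154799, so τ_n = 0.155868.
Rearranging for μ₀: μ₀ = (μ_n·τ_n − τ_data·x̄)/τ₀ = (196.3628·0.155868 − 0.154799·196.0) / 0.001069 = 0.266073/0.001069 ≈ 248.9.

μ₀ = 248.9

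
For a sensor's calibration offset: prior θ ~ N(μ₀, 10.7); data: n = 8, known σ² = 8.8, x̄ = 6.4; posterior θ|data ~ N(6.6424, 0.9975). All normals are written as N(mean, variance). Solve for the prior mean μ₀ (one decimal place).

μ₀ = 9.0

With known observation variance, the Normal–Normal posterior has precision τ_n = τ₀ + n/σ² and mean μ_n = (τ₀μ₀ + (n/σ²)x̄)/τ_n.
Here τ₀ = 1/10.7 = 0.093458 and τ_data = 8/8.8 = 0.909091, so τ_n = 1.002549.
Rearranging for μ₀: μ₀ = (μ_n·τ_n − τ_data·x̄)/τ₀ = (6.6424·1.002549 − 0.909091·6.4) / 0.093458 = 0.841149/0.093458 ≈ 9.0.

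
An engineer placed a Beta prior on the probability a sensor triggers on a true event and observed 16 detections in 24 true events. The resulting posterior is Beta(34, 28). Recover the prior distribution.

Beta(18, 20)

Beta is conjugate to the binomial likelihood: posterior = Beta(α+s, β+f).
So α = 34 − 16 = 18 and β = 28 − 8 = 20.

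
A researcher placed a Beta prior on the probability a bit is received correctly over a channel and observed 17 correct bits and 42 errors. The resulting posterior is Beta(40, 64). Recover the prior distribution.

A Beta(α, β) prior with s successes and f failures in binomial data gives a Beta(α+s, β+f) posterior.
Subtract the data counts: 40−17=23, 64−42=22.

Beta(23, 22)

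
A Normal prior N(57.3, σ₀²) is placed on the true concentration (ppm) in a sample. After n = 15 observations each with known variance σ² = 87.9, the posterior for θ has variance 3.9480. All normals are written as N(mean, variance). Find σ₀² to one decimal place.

σ₀² = 12.1

For the Normal–Normal model with known σ², precisions add: τ_n = τ₀ + n/σ².
So 1/σ₀² = 1/3.9480 − 15/87.9 = 0.253293 − 0.170648 = 0.082645.
Hence σ₀² = 1/0.082645 ≈ 12.1.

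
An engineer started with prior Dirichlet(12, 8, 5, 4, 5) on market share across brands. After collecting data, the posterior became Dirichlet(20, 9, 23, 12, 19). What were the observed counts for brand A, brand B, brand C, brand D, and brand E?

For a Dirichlet(α) prior with multinomial counts c, the posterior is Dirichlet(α + c) componentwise.
Counts are posterior − prior componentwise: 20−12=8, 9−8=1, 23−5=18, 12−4=8, 19−5=14.

counts (8, 1, 18, 8, 14)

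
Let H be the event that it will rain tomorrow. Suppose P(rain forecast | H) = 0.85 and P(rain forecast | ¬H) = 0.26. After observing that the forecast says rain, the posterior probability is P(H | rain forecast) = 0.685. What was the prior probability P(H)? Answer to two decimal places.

P(H) = 0.40

Bayes' rule in odds form gives O(H|E) = O(H)·[P(E|H)/P(E|¬H)], hence O(H) = O(H|E)/LR.
Posterior odds = 0.685/(1−0.685) = 2.1746. LR = 0.85/0.26 = 3.2692.
Prior odds = 2.1746/3.2692 = 0.6652, so P(H) = 0.6652/(1+0.6652) ≈ 0.40.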